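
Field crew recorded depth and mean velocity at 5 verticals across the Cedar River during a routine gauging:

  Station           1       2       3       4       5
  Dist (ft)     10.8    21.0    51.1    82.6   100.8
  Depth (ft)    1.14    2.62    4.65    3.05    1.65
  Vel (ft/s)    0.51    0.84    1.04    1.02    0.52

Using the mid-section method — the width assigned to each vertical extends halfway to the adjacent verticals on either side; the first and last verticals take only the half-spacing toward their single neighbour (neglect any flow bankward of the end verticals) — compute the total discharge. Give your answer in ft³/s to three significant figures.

281 ft³/s

w_1 = (21.0 − 10.8)/2 = 5.1 ft; q_1 = 0.51 × 1.14 × 5.1 = 2.965 ft³/s
w_2 = (51.1 − 10.8)/2 = 20.15 ft; q_2 = 0.84 × 2.62 × 20.15 = 44.35 ft³/s
w_3 = (82.6 − 21.0)/2 = 30.8 ft; q_3 = 1.04 × 4.65 × 30.8 = 148.9 ft³/s
w_4 = (100.8 − 51.1)/2 = 24.85 ft; q_4 = 1.02 × 3.05 × 24.85 = 77.31 ft³/s
w_5 = (100.8 − 82.6)/2 = 9.1 ft; q_5 = 0.52 × 1.65 × 9.1 = 7.808 ft³/s
Q = Σ qᵢ = 281.4 ft³/s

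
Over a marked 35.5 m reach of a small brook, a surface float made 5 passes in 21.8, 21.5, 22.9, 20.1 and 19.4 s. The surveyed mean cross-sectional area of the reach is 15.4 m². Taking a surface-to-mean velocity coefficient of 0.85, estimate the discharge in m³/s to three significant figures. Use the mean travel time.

22.0 m³/s

t̄ = (21.8 + 21.5 + 22.9 + 20.1 + 19.4) / 5 = 21.14 s
v_surface = L / t̄ = 35.5 / 21.14 = 1.679 m/s
v_mean = 0.85 × 1.679 = 1.427 m/s
Q = A × v_mean = 15.4 × 1.427 = 21.98 m³/s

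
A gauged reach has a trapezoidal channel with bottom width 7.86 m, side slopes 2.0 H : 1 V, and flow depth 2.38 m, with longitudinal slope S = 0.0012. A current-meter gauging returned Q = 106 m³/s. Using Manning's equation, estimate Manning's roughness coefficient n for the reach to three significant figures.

0.0136

A = (b + z·y)·y = (7.86 + 2.0×2.38)×2.38 = 30.04 m²
P = b + 2y√(1+z²) = 7.86 + 2×2.38×√(1+2.0²) = 18.50 m
R = A/P = 30.04/18.50 = 1.623 m
n = (1/Q)·A·R^(2/3)·S^(1/2) = (1/106) × 30.04 × 1.381 × 0.03464 = 0.01356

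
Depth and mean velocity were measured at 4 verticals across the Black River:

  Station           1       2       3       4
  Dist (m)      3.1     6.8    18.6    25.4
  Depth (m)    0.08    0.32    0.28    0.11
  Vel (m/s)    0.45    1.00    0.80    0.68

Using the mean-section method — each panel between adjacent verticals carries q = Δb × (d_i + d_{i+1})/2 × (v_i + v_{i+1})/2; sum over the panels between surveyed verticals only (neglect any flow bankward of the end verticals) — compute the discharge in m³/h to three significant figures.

16900 m³/h

Panel 1-2: Δb = 3.7 m, d̄ = (0.08+0.32)/2 = 0.2, v̄ = (0.45+1.00)/2 = 0.725 → q = 3.7×0.2×0.725 = 0.5365 m³/s
Panel 2-3: Δb = 11.8 m, d̄ = (0.32+0.28)/2 = 0.3, v̄ = (1.00+0.80)/2 = 0.9 → q = 11.8×0.3×0.9 = 3.186 m³/s
Panel 3-4: Δb = 6.8 m, d̄ = (0.28+0.11)/2 = 0.195, v̄ = (0.80+0.68)/2 = 0.74 → q = 6.8×0.195×0.74 = 0.9812 m³/s
Q = Σ q = 4.704 m³/s
= 4.704 × 3600 = 16930 m³/h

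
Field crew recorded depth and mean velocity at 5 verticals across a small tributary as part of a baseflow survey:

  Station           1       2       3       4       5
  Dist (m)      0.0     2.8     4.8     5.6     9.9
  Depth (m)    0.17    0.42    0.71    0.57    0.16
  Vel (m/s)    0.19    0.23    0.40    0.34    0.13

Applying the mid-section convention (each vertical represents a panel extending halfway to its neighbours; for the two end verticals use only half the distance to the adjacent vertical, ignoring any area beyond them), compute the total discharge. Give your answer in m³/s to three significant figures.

1.21 m³/s

w_1 = (2.8 − 0.0)/2 = 1.4 m; q_1 = 0.19 × 0.17 × 1.4 = 0.04522 m³/s
w_2 = (4.8 − 0.0)/2 = 2.4 m; q_2 = 0.23 × 0.42 × 2.4 = 0.2318 m³/s
w_3 = (5.6 − 2.8)/2 = 1.4 m; q_3 = 0.40 × 0.71 × 1.4 = 0.3976 m³/s
w_4 = (9.9 − 4.8)/2 = 2.55 m; q_4 = 0.34 × 0.57 × 2.55 = 0.4942 m³/s
w_5 = (9.9 − 5.6)/2 = 2.15 m; q_5 = 0.13 × 0.16 × 2.15 = 0.04472 m³/s
Q = Σ qᵢ = 1.214 m³/s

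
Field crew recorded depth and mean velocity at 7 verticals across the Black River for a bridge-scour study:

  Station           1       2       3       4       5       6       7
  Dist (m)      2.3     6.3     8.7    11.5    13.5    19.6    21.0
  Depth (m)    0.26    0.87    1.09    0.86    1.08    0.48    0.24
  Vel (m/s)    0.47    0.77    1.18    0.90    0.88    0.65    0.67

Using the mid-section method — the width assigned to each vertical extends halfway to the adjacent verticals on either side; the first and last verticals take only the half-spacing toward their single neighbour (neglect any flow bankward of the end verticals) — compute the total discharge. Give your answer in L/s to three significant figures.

w_1 = (6.3 − 2.3)/2 = 2 m; q_1 = 0.47 × 0.26 × 2 = 0.2444 m³/s
w_2 = (8.7 − 2.3)/2 = 3.2 m; q_2 = 0.77 × 0.87 × 3.2 = 2.144 m³/s
w_3 = (11.5 − 6.3)/2 = 2.6 m; q_3 = 1.18 × 1.09 × 2.6 = 3.344 m³/s
w_4 = (13.5 − 8.7)/2 = 2.4 m; q_4 = 0.90 × 0.86 × 2.4 = 1.858 m³/s
w_5 = (19.6 − 11.5)/2 = 4.05 m; q_5 = 0.88 × 1.08 × 4.05 = 3.849 m³/s
w_6 = (21.0 − 13.5)/2 = 3.75 m; q_6 = 0.65 × 0.48 × 3.75 = 1.170 m³/s
w_7 = (21.0 − 19.6)/2 = 0.7 m; q_7 = 0.67 × 0.24 × 0.7 = 0.1126 m³/s
Q = Σ qᵢ = 12.72 m³/s
= 12.72 × 1000 = 12720 L/s

12700 L/s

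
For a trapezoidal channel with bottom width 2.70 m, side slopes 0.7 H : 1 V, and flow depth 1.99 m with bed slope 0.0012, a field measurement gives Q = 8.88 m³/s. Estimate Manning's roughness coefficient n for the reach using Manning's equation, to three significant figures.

A = (b + z·y)·y = (2.70 + 0.7×1.99)×1.99 = 8.145 m²
P = b + 2y√(1+z²) = 2.70 + 2×1.99×√(1+0.7²) = 7.558 m
R = A/P = 8.145/7.558 = 1.078 m
n = (1/Q)·A·R^(2/3)·S^(1/2) = (1/8.88) × 8.145 × 1.051 × 0.03464 = 0.03340

0.0334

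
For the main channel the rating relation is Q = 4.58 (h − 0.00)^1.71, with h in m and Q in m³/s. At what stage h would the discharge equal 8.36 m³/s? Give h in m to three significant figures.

h − h₀ = (Q/C)^(1/b) = (8.36/4.58)^(1/1.71) = 1.422 m
h = 0.00 + 1.422 = 1.422 m

1.42 m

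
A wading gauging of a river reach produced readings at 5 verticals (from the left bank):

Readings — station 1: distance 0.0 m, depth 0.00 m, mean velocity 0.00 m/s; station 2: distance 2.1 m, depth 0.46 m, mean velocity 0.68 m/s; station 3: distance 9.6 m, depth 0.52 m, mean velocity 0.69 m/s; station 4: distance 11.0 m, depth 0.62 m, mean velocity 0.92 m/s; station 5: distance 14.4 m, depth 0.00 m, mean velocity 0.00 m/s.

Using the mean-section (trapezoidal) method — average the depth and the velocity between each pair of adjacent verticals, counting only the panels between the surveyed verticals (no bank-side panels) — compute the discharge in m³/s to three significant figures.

3.81 m³/s

Panel 1-2: Δb = 2.1 m, d̄ = (0.00+0.46)/2 = 0.23, v̄ = (0.00+0.68)/2 = 0.34 → q = 2.1×0.23×0.34 = 0.1642 m³/s
Panel 2-3: Δb = 7.5 m, d̄ = (0.46+0.52)/2 = 0.49, v̄ = (0.68+0.69)/2 = 0.685 → q = 7.5×0.49×0.685 = 2.517 m³/s
Panel 3-4: Δb = 1.4 m, d̄ = (0.52+0.62)/2 = 0.57, v̄ = (0.69+0.92)/2 = 0.805 → q = 1.4×0.57×0.805 = 0.6424 m³/s
Panel 4-5: Δb = 3.4 m, d̄ = (0.62+0.00)/2 = 0.31, v̄ = (0.92+0.00)/2 = 0.46 → q = 3.4×0.31×0.46 = 0.4848 m³/s
Q = Σ q = 3.809 m³/s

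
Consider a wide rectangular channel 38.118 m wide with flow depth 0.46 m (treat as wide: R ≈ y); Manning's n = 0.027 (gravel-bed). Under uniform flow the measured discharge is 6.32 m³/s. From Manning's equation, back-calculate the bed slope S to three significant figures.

0.000267

A = b·y = 38.118 × 0.46 = 17.53 m²
Wide channel: R ≈ y = 0.46 m
S = (Q·n / (1·A·R^(2/3)))² = (6.32×0.027 / (1×17.53×0.5959))² = 0.0002667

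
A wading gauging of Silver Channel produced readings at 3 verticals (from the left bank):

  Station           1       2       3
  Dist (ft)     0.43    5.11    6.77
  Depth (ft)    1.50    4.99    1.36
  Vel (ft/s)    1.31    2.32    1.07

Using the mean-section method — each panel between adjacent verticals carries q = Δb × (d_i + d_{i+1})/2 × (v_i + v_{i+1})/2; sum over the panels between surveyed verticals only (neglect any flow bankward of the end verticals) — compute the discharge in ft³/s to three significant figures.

36.5 ft³/s

Panel 1-2: Δb = 4.68 ft, d̄ = (1.50+4.99)/2 = 3.245, v̄ = (1.31+2.32)/2 = 1.815 → q = 4.68×3.245×1.815 = 27.56 ft³/s
Panel 2-3: Δb = 1.66 ft, d̄ = (4.99+1.36)/2 = 3.175, v̄ = (2.32+1.07)/2 = 1.695 → q = 1.66×3.175×1.695 = 8.933 ft³/s
Q = Σ q = 36.50 ft³/s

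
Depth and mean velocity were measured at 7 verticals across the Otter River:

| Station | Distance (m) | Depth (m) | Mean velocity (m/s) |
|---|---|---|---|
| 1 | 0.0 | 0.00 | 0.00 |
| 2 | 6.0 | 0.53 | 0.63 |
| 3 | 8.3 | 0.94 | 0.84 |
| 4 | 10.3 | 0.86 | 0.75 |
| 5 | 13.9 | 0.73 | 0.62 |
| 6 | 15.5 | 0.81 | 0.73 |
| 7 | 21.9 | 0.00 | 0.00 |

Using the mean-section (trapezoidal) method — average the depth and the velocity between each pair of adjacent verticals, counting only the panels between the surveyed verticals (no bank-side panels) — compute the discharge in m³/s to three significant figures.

Panel 1-2: Δb = 6 m, d̄ = (0.00+0.53)/2 = 0.265, v̄ = (0.00+0.63)/2 = 0.315 → q = 6×0.265×0.315 = 0.5009 m³/s
Panel 2-3: Δb = 2.3 m, d̄ = (0.53+0.94)/2 = 0.735, v̄ = (0.63+0.84)/2 = 0.735 → q = 2.3×0.735×0.735 = 1.243 m³/s
Panel 3-4: Δb = 2 m, d̄ = (0.94+0.86)/2 = 0.9, v̄ = (0.84+0.75)/2 = 0.795 → q = 2×0.9×0.795 = 1.431 m³/s
Panel 4-5: Δb = 3.6 m, d̄ = (0.86+0.73)/2 = 0.795, v̄ = (0.75+0.62)/2 = 0.685 → q = 3.6×0.795×0.685 = 1.960 m³/s
Panel 5-6: Δb = 1.6 m, d̄ = (0.73+0.81)/2 = 0.77, v̄ = (0.62+0.73)/2 = 0.675 → q = 1.6×0.77×0.675 = 0.8316 m³/s
Panel 6-7: Δb = 6.4 m, d̄ = (0.81+0.00)/2 = 0.405, v̄ = (0.73+0.00)/2 = 0.365 → q = 6.4×0.405×0.365 = 0.9461 m³/s
Q = Σ q = 6.913 m³/s

6.91 m³/s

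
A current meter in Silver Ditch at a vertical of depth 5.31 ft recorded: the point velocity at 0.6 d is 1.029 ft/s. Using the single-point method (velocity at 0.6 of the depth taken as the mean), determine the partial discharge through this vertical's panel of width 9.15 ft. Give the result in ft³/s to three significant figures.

v̄ = v₀.₆ = 1.029 ft/s
q = v̄ × d × w = 1.029 × 5.31 × 9.15 = 50.00 ft³/s

50.0 ft³/s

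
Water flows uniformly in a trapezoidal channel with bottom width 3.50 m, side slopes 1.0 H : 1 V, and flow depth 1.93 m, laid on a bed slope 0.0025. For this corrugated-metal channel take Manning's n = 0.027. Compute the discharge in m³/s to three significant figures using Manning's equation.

A = (b + z·y)·y = (3.50 + 1.0×1.93)×1.93 = 10.48 m²
P = b + 2y√(1+z²) = 3.50 + 2×1.93×√(1+1.0²) = 8.959 m
R = A/P = 10.48/8.959 = 1.170 m
Q = (1/n)·A·R^(2/3)·S^(1/2) = (1/0.027) × 10.48 × 1.170^(2/3) × 0.0025^(1/2) = 21.55 m³/s

21.5 m³/s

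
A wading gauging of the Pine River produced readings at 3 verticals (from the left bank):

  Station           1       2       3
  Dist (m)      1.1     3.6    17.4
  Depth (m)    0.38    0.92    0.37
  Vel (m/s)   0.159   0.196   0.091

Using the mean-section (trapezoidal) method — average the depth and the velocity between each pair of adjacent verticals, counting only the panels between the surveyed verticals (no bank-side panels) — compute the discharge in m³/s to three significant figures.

1.57 m³/s

Panel 1-2: Δb = 2.5 m, d̄ = (0.38+0.92)/2 = 0.65, v̄ = (0.159+0.196)/2 = 0.1775 → q = 2.5×0.65×0.1775 = 0.2884 m³/s
Panel 2-3: Δb = 13.8 m, d̄ = (0.92+0.37)/2 = 0.645, v̄ = (0.196+0.091)/2 = 0.1435 → q = 13.8×0.645×0.1435 = 1.277 m³/s
Q = Σ q = 1.566 m³/s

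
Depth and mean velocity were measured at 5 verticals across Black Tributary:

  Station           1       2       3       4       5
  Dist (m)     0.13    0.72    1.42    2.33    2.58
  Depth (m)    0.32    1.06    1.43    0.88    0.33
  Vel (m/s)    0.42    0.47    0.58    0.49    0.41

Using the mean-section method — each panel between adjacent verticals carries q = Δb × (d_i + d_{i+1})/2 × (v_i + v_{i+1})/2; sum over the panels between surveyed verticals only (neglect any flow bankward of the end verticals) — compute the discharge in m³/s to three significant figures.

Panel 1-2: Δb = 0.59 m, d̄ = (0.32+1.06)/2 = 0.69, v̄ = (0.42+0.47)/2 = 0.445 → q = 0.59×0.69×0.445 = 0.1812 m³/s
Panel 2-3: Δb = 0.7 m, d̄ = (1.06+1.43)/2 = 1.245, v̄ = (0.47+0.58)/2 = 0.525 → q = 0.7×1.245×0.525 = 0.4575 m³/s
Panel 3-4: Δb = 0.91 m, d̄ = (1.43+0.88)/2 = 1.155, v̄ = (0.58+0.49)/2 = 0.535 → q = 0.91×1.155×0.535 = 0.5623 m³/s
Panel 4-5: Δb = 0.25 m, d̄ = (0.88+0.33)/2 = 0.605, v̄ = (0.49+0.41)/2 = 0.45 → q = 0.25×0.605×0.45 = 0.06806 m³/s
Q = Σ q = 1.269 m³/s

1.27 m³/s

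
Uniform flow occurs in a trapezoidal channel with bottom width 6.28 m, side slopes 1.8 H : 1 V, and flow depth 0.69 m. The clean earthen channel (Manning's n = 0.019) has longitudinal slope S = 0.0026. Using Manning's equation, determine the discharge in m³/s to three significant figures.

A = (b + z·y)·y = (6.28 + 1.8×0.69)×0.69 = 5.190 m²
P = b + 2y√(1+z²) = 6.28 + 2×0.69×√(1+1.8²) = 9.122 m
R = A/P = 5.190/9.122 = 0.5690 m
Q = (1/n)·A·R^(2/3)·S^(1/2) = (1/0.019) × 5.190 × 0.5690^(2/3) × 0.0026^(1/2) = 9.564 m³/s

9.56 m³/s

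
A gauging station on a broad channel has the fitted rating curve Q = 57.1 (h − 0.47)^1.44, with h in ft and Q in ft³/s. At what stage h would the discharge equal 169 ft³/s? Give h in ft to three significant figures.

h − h₀ = (Q/C)^(1/b) = (169/57.1)^(1/1.44) = 2.125 ft
h = 0.47 + 2.125 = 2.595 ft

2.59 ft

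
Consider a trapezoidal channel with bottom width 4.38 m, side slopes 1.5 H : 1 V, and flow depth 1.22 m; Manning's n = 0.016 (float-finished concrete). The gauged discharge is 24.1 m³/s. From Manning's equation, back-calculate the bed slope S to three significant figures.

A = (b + z·y)·y = (4.38 + 1.5×1.22)×1.22 = 7.576 m²
P = b + 2y√(1+z²) = 4.38 + 2×1.22×√(1+1.5²) = 8.779 m
R = A/P = 7.576/8.779 = 0.8630 m
S = (Q·n / (1·A·R^(2/3)))² = (24.1×0.016 / (1×7.576×0.9065))² = 0.003153

0.00315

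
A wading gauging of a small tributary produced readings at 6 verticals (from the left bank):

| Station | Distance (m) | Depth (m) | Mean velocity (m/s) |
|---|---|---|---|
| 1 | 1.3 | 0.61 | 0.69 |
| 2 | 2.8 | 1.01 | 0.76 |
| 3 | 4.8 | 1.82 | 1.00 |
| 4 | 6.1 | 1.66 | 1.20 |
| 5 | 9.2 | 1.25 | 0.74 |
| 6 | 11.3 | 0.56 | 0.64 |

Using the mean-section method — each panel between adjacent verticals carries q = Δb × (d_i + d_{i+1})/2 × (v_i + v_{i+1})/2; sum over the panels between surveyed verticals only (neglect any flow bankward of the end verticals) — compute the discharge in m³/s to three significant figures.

11.5 m³/s

Panel 1-2: Δb = 1.5 m, d̄ = (0.61+1.01)/2 = 0.81, v̄ = (0.69+0.76)/2 = 0.725 → q = 1.5×0.81×0.725 = 0.8809 m³/s
Panel 2-3: Δb = 2 m, d̄ = (1.01+1.82)/2 = 1.415, v̄ = (0.76+1.00)/2 = 0.88 → q = 2×1.415×0.88 = 2.490 m³/s
Panel 3-4: Δb = 1.3 m, d̄ = (1.82+1.66)/2 = 1.74, v̄ = (1.00+1.20)/2 = 1.1 → q = 1.3×1.74×1.1 = 2.488 m³/s
Panel 4-5: Δb = 3.1 m, d̄ = (1.66+1.25)/2 = 1.455, v̄ = (1.20+0.74)/2 = 0.97 → q = 3.1×1.455×0.97 = 4.375 m³/s
Panel 5-6: Δb = 2.1 m, d̄ = (1.25+0.56)/2 = 0.905, v̄ = (0.74+0.64)/2 = 0.69 → q = 2.1×0.905×0.69 = 1.311 m³/s
Q = Σ q = 11.55 m³/s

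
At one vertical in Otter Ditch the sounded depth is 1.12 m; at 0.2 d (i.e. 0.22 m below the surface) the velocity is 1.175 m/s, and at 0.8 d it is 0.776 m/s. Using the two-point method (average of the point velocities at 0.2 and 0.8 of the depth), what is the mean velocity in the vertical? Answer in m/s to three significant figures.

0.976 m/s

v̄ = (1.175 + 0.776) / 2 = 0.9755 m/s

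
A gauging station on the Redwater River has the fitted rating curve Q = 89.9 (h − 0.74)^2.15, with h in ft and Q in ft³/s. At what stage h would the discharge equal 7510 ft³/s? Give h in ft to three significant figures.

h − h₀ = (Q/C)^(1/b) = (7510/89.9)^(1/2.15) = 7.832 ft
h = 0.74 + 7.832 = 8.572 ft

8.57 ft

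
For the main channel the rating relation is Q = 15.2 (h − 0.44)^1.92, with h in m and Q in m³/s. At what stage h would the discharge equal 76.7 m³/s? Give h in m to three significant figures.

h − h₀ = (Q/C)^(1/b) = (76.7/15.2)^(1/1.92) = 2.323 m
h = 0.44 + 2.323 = 2.763 m

2.76 m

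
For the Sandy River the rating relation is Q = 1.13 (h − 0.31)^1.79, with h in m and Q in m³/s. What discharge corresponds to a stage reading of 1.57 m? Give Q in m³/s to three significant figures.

1.71 m³/s

Q = 1.13 × (1.57 − 0.31)^1.79 = 1.13 × 1.26^1.79 = 1.709 m³/s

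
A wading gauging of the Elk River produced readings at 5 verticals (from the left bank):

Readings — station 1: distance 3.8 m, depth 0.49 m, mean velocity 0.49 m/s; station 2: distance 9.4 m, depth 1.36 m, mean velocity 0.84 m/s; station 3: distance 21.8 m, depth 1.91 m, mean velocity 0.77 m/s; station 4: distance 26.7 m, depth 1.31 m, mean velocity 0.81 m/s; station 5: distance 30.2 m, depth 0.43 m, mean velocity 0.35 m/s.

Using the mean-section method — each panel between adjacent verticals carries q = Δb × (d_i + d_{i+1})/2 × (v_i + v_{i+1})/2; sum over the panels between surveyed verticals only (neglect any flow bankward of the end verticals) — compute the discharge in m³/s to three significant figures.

27.8 m³/s

Panel 1-2: Δb = 5.6 m, d̄ = (0.49+1.36)/2 = 0.925, v̄ = (0.49+0.84)/2 = 0.665 → q = 5.6×0.925×0.665 = 3.445 m³/s
Panel 2-3: Δb = 12.4 m, d̄ = (1.36+1.91)/2 = 1.635, v̄ = (0.84+0.77)/2 = 0.805 → q = 12.4×1.635×0.805 = 16.32 m³/s
Panel 3-4: Δb = 4.9 m, d̄ = (1.91+1.31)/2 = 1.61, v̄ = (0.77+0.81)/2 = 0.79 → q = 4.9×1.61×0.79 = 6.232 m³/s
Panel 4-5: Δb = 3.5 m, d̄ = (1.31+0.43)/2 = 0.87, v̄ = (0.81+0.35)/2 = 0.58 → q = 3.5×0.87×0.58 = 1.766 m³/s
Q = Σ q = 27.76 m³/s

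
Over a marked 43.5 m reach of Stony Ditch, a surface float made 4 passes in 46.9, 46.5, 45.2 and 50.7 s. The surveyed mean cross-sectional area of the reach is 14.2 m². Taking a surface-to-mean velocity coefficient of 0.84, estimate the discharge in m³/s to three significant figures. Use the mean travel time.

t̄ = (46.9 + 46.5 + 45.2 + 50.7) / 4 = 47.325 s
v_surface = L / t̄ = 43.5 / 47.325 = 0.9192 m/s
v_mean = 0.84 × 0.9192 = 0.7721 m/s
Q = A × v_mean = 14.2 × 0.7721 = 10.96 m³/s

11.0 m³/s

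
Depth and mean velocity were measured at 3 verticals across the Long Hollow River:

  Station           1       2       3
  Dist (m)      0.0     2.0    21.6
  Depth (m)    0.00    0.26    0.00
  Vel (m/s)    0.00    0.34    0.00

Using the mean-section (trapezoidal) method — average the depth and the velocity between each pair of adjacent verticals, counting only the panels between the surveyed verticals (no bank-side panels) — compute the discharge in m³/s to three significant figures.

Panel 1-2: Δb = 2 m, d̄ = (0.00+0.26)/2 = 0.13, v̄ = (0.00+0.34)/2 = 0.17 → q = 2×0.13×0.17 = 0.04420 m³/s
Panel 2-3: Δb = 19.6 m, d̄ = (0.26+0.00)/2 = 0.13, v̄ = (0.34+0.00)/2 = 0.17 → q = 19.6×0.13×0.17 = 0.4332 m³/s
Q = Σ q = 0.4774 m³/s

0.477 m³/s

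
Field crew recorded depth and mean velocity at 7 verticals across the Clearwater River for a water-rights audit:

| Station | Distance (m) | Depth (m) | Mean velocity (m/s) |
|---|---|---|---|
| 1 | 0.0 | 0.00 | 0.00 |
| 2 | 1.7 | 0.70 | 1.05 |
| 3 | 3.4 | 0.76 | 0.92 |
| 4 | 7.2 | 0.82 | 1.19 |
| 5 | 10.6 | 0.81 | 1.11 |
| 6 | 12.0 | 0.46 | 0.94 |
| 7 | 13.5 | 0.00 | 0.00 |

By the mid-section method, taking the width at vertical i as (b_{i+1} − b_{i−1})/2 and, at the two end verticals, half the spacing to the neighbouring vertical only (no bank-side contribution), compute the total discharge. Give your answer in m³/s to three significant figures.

9.47 m³/s

w_2 = (3.4 − 0.0)/2 = 1.7 m; q_2 = 1.05 × 0.70 × 1.7 = 1.250 m³/s
w_3 = (7.2 − 1.7)/2 = 2.75 m; q_3 = 0.92 × 0.76 × 2.75 = 1.923 m³/s
w_4 = (10.6 − 3.4)/2 = 3.6 m; q_4 = 1.19 × 0.82 × 3.6 = 3.513 m³/s
w_5 = (12.0 − 7.2)/2 = 2.4 m; q_5 = 1.11 × 0.81 × 2.4 = 2.158 m³/s
w_6 = (13.5 − 10.6)/2 = 1.45 m; q_6 = 0.94 × 0.46 × 1.45 = 0.6270 m³/s
Stations 1, 7 contribute zero (depth or velocity is 0).
Q = Σ qᵢ = 9.470 m³/s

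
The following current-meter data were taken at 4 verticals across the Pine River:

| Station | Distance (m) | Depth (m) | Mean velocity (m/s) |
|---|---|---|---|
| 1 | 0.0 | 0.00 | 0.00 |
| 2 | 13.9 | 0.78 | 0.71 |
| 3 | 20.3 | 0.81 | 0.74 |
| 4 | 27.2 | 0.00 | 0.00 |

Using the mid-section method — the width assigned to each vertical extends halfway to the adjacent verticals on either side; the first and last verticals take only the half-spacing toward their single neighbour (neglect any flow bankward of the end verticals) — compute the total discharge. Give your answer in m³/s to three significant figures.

w_2 = (20.3 − 0.0)/2 = 10.15 m; q_2 = 0.71 × 0.78 × 10.15 = 5.621 m³/s
w_3 = (27.2 − 13.9)/2 = 6.65 m; q_3 = 0.74 × 0.81 × 6.65 = 3.986 m³/s
Stations 1, 4 contribute zero (depth or velocity is 0).
Q = Σ qᵢ = 9.607 m³/s

9.61 m³/s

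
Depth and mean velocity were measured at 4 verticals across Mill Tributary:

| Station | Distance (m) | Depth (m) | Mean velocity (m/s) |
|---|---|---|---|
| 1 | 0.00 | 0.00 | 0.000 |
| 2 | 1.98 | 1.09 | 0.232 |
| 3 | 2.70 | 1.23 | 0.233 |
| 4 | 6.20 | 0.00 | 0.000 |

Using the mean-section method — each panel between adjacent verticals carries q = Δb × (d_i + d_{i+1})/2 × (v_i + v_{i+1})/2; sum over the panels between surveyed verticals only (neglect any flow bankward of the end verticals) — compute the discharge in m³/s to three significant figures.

Panel 1-2: Δb = 1.98 m, d̄ = (0.00+1.09)/2 = 0.545, v̄ = (0.000+0.232)/2 = 0.116 → q = 1.98×0.545×0.116 = 0.1252 m³/s
Panel 2-3: Δb = 0.72 m, d̄ = (1.09+1.23)/2 = 1.16, v̄ = (0.232+0.233)/2 = 0.2325 → q = 0.72×1.16×0.2325 = 0.1942 m³/s
Panel 3-4: Δb = 3.5 m, d̄ = (1.23+0.00)/2 = 0.615, v̄ = (0.233+0.000)/2 = 0.1165 → q = 3.5×0.615×0.1165 = 0.2508 m³/s
Q = Σ q = 0.5701 m³/s

0.570 m³/s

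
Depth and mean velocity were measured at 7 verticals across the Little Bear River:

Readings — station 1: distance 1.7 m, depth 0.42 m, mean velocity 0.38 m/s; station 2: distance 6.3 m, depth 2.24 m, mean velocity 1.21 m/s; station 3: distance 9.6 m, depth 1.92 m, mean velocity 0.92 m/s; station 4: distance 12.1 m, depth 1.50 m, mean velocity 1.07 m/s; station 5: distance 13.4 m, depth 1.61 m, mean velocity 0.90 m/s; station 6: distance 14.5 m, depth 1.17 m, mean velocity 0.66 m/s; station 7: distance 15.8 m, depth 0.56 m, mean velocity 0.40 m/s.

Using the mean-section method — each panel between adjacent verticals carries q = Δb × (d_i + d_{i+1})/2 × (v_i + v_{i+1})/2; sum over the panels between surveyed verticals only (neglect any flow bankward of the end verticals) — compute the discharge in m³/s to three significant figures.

20.2 m³/s

Panel 1-2: Δb = 4.6 m, d̄ = (0.42+2.24)/2 = 1.33, v̄ = (0.38+1.21)/2 = 0.795 → q = 4.6×1.33×0.795 = 4.864 m³/s
Panel 2-3: Δb = 3.3 m, d̄ = (2.24+1.92)/2 = 2.08, v̄ = (1.21+0.92)/2 = 1.065 → q = 3.3×2.08×1.065 = 7.310 m³/s
Panel 3-4: Δb = 2.5 m, d̄ = (1.92+1.50)/2 = 1.71, v̄ = (0.92+1.07)/2 = 0.995 → q = 2.5×1.71×0.995 = 4.254 m³/s
Panel 4-5: Δb = 1.3 m, d̄ = (1.50+1.61)/2 = 1.555, v̄ = (1.07+0.90)/2 = 0.985 → q = 1.3×1.555×0.985 = 1.991 m³/s
Panel 5-6: Δb = 1.1 m, d̄ = (1.61+1.17)/2 = 1.39, v̄ = (0.90+0.66)/2 = 0.78 → q = 1.1×1.39×0.78 = 1.193 m³/s
Panel 6-7: Δb = 1.3 m, d̄ = (1.17+0.56)/2 = 0.865, v̄ = (0.66+0.40)/2 = 0.53 → q = 1.3×0.865×0.53 = 0.5960 m³/s
Q = Σ q = 20.21 m³/s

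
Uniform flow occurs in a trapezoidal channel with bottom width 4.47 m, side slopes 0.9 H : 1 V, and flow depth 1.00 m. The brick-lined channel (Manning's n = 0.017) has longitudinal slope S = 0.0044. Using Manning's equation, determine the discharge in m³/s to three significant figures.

A = (b + z·y)·y = (4.47 + 0.9×1.00)×1.00 = 5.370 m²
P = b + 2y√(1+z²) = 4.47 + 2×1.00×√(1+0.9²) = 7.161 m
R = A/P = 5.370/7.161 = 0.7499 m
Q = (1/n)·A·R^(2/3)·S^(1/2) = (1/0.017) × 5.370 × 0.7499^(2/3) × 0.0044^(1/2) = 17.30 m³/s

17.3 m³/s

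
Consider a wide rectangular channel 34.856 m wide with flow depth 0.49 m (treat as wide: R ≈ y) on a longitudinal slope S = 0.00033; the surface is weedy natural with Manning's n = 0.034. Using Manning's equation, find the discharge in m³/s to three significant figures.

A = b·y = 34.856 × 0.49 = 17.08 m²
Wide channel: R ≈ y = 0.49 m
Q = (1/n)·A·R^(2/3)·S^(1/2) = (1/0.034) × 17.08 × 0.4900^(2/3) × 0.00033^(1/2) = 5.672 m³/s

5.67 m³/s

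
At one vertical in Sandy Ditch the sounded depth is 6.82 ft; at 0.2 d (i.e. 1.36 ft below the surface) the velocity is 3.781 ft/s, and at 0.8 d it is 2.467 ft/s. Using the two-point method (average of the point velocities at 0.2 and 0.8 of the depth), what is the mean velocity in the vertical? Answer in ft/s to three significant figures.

v̄ = (3.781 + 2.467) / 2 = 3.124 ft/s

3.12 ft/s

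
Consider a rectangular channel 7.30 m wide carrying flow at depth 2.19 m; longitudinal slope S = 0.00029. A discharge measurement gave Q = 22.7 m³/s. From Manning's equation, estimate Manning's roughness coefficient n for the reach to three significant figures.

A = b·y = 7.30 × 2.19 = 15.99 m²
P = b + 2y = 7.30 + 2×2.19 = 11.68 m
R = A/P = 15.99/11.68 = 1.369 m
n = (1/Q)·A·R^(2/3)·S^(1/2) = (1/22.7) × 15.99 × 1.233 × 0.01703 = 0.01479

0.0148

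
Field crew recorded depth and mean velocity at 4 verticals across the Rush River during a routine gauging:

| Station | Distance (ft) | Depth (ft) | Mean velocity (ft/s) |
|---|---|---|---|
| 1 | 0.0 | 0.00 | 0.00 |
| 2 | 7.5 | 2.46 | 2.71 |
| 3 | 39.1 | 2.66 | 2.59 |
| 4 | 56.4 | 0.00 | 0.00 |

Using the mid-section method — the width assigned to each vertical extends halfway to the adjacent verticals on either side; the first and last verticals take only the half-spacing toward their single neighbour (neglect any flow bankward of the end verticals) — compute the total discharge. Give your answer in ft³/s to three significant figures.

299 ft³/s

w_2 = (39.1 − 0.0)/2 = 19.55 ft; q_2 = 2.71 × 2.46 × 19.55 = 130.3 ft³/s
w_3 = (56.4 − 7.5)/2 = 24.45 ft; q_3 = 2.59 × 2.66 × 24.45 = 168.4 ft³/s
Stations 1, 4 contribute zero (depth or velocity is 0).
Q = Σ qᵢ = 298.8 ft³/s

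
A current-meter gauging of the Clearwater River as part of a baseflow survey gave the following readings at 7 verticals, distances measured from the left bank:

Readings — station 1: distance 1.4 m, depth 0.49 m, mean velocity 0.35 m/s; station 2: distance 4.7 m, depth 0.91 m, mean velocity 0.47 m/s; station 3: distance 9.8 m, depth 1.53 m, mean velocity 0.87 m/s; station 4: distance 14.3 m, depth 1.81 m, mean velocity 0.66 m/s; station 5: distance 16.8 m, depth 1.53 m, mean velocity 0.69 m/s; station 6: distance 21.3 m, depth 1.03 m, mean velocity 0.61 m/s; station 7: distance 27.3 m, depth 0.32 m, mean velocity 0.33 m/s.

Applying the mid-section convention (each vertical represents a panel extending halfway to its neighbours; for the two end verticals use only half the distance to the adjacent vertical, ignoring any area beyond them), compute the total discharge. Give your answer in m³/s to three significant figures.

20.0 m³/s

w_1 = (4.7 − 1.4)/2 = 1.65 m; q_1 = 0.35 × 0.49 × 1.65 = 0.2830 m³/s
w_2 = (9.8 − 1.4)/2 = 4.2 m; q_2 = 0.47 × 0.91 × 4.2 = 1.796 m³/s
w_3 = (14.3 − 4.7)/2 = 4.8 m; q_3 = 0.87 × 1.53 × 4.8 = 6.389 m³/s
w_4 = (16.8 − 9.8)/2 = 3.5 m; q_4 = 0.66 × 1.81 × 3.5 = 4.181 m³/s
w_5 = (21.3 − 14.3)/2 = 3.5 m; q_5 = 0.69 × 1.53 × 3.5 = 3.695 m³/s
w_6 = (27.3 − 16.8)/2 = 5.25 m; q_6 = 0.61 × 1.03 × 5.25 = 3.299 m³/s
w_7 = (27.3 − 21.3)/2 = 3 m; q_7 = 0.33 × 0.32 × 3 = 0.3168 m³/s
Q = Σ qᵢ = 19.96 m³/s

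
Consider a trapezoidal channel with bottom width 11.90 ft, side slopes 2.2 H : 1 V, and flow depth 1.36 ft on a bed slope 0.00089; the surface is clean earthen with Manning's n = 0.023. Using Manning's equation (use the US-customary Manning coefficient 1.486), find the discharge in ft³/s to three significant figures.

41.5 ft³/s

A = (b + z·y)·y = (11.90 + 2.2×1.36)×1.36 = 20.25 ft²
P = b + 2y√(1+z²) = 11.90 + 2×1.36×√(1+2.2²) = 18.47 ft
R = A/P = 20.25/18.47 = 1.096 ft
Q = (1.486/n)·A·R^(2/3)·S^(1/2) = (1.486/0.023) × 20.25 × 1.096^(2/3) × 0.00089^(1/2) = 41.51 ft³/s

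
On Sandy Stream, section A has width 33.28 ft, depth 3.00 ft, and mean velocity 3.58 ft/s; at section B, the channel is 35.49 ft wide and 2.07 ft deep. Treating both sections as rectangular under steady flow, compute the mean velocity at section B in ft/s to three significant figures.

Q = A₁V₁ = (33.28×3.00) × 3.58 = 357.4 ft³/s
A₂ = 35.49 × 2.07 = 73.46 ft²
V₂ = Q/A₂ = 357.4/73.46 = 4.865 ft/s

4.87 ft/s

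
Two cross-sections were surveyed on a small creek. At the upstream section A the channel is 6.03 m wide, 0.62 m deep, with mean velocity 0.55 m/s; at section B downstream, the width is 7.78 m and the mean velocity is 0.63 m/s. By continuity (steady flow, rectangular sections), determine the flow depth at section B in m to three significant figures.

Q = A₁V₁ = (6.03×0.62) × 0.55 = 2.056 m³/s
d₂ = Q/(b₂ V₂) = 2.056/(7.78×0.63) = 0.4195 m

0.420 m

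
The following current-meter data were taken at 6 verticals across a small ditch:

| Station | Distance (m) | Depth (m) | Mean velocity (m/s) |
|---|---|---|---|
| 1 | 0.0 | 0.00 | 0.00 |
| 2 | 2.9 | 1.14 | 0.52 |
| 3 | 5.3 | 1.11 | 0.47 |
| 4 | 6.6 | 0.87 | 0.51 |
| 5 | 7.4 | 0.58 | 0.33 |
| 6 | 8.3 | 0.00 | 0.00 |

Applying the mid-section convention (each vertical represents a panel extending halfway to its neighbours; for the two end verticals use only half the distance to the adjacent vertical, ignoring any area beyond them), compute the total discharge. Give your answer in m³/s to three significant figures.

w_2 = (5.3 − 0.0)/2 = 2.65 m; q_2 = 0.52 × 1.14 × 2.65 = 1.571 m³/s
w_3 = (6.6 − 2.9)/2 = 1.85 m; q_3 = 0.47 × 1.11 × 1.85 = 0.9651 m³/s
w_4 = (7.4 − 5.3)/2 = 1.05 m; q_4 = 0.51 × 0.87 × 1.05 = 0.4659 m³/s
w_5 = (8.3 − 6.6)/2 = 0.85 m; q_5 = 0.33 × 0.58 × 0.85 = 0.1627 m³/s
Stations 1, 6 contribute zero (depth or velocity is 0).
Q = Σ qᵢ = 3.165 m³/s

3.16 m³/s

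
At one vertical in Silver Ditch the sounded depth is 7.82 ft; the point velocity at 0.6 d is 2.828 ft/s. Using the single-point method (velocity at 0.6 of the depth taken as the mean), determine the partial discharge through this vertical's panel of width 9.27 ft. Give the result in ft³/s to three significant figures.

v̄ = v₀.₆ = 2.828 ft/s
q = v̄ × d × w = 2.828 × 7.82 × 9.27 = 205.0 ft³/s

205 ft³/s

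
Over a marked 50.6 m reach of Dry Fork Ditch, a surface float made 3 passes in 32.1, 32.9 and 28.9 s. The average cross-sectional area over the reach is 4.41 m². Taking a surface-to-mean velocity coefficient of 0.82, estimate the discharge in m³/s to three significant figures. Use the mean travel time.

t̄ = (32.1 + 32.9 + 28.9) / 3 = 31.3 s
v_surface = L / t̄ = 50.6 / 31.3 = 1.617 m/s
v_mean = 0.82 × 1.617 = 1.326 m/s
Q = A × v_mean = 4.41 × 1.326 = 5.846 m³/s

5.85 m³/s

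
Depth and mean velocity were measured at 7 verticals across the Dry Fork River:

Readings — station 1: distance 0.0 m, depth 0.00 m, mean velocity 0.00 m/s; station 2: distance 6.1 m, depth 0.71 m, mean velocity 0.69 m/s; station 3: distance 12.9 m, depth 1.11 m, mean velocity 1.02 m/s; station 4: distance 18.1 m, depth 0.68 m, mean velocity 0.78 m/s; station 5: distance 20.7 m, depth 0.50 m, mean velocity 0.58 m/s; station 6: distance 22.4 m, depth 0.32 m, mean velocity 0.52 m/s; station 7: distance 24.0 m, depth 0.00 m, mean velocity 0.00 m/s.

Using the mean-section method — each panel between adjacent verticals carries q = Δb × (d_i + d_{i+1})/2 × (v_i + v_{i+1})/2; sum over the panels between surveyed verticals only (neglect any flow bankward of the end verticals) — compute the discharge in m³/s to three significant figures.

11.7 m³/s

Panel 1-2: Δb = 6.1 m, d̄ = (0.00+0.71)/2 = 0.355, v̄ = (0.00+0.69)/2 = 0.345 → q = 6.1×0.355×0.345 = 0.7471 m³/s
Panel 2-3: Δb = 6.8 m, d̄ = (0.71+1.11)/2 = 0.91, v̄ = (0.69+1.02)/2 = 0.855 → q = 6.8×0.91×0.855 = 5.291 m³/s
Panel 3-4: Δb = 5.2 m, d̄ = (1.11+0.68)/2 = 0.895, v̄ = (1.02+0.78)/2 = 0.9 → q = 5.2×0.895×0.9 = 4.189 m³/s
Panel 4-5: Δb = 2.6 m, d̄ = (0.68+0.50)/2 = 0.59, v̄ = (0.78+0.58)/2 = 0.68 → q = 2.6×0.59×0.68 = 1.043 m³/s
Panel 5-6: Δb = 1.7 m, d̄ = (0.50+0.32)/2 = 0.41, v̄ = (0.58+0.52)/2 = 0.55 → q = 1.7×0.41×0.55 = 0.3834 m³/s
Panel 6-7: Δb = 1.6 m, d̄ = (0.32+0.00)/2 = 0.16, v̄ = (0.52+0.00)/2 = 0.26 → q = 1.6×0.16×0.26 = 0.06656 m³/s
Q = Σ q = 11.72 m³/s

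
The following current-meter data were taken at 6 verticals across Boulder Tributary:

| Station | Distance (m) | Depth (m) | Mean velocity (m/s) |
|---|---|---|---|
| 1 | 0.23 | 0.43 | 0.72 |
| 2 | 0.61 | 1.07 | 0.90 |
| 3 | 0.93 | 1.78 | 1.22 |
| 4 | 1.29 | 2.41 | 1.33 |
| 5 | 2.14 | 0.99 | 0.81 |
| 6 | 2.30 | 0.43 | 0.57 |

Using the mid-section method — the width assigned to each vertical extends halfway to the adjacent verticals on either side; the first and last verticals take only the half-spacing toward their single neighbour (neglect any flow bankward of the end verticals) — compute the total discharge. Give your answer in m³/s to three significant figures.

w_1 = (0.61 − 0.23)/2 = 0.19 m; q_1 = 0.72 × 0.43 × 0.19 = 0.05882 m³/s
w_2 = (0.93 − 0.23)/2 = 0.35 m; q_2 = 0.90 × 1.07 × 0.35 = 0.3371 m³/s
w_3 = (1.29 − 0.61)/2 = 0.34 m; q_3 = 1.22 × 1.78 × 0.34 = 0.7383 m³/s
w_4 = (2.14 − 0.93)/2 = 0.605 m; q_4 = 1.33 × 2.41 × 0.605 = 1.939 m³/s
w_5 = (2.30 − 1.29)/2 = 0.505 m; q_5 = 0.81 × 0.99 × 0.505 = 0.4050 m³/s
w_6 = (2.30 − 2.14)/2 = 0.08 m; q_6 = 0.57 × 0.43 × 0.08 = 0.01961 m³/s
Q = Σ qᵢ = 3.498 m³/s

3.50 m³/s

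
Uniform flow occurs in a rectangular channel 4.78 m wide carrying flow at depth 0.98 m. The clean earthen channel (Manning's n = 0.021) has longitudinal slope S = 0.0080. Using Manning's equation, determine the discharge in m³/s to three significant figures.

15.7 m³/s

A = b·y = 4.78 × 0.98 = 4.684 m²
P = b + 2y = 4.78 + 2×0.98 = 6.740 m
R = A/P = 4.684/6.740 = 0.6950 m
Q = (1/n)·A·R^(2/3)·S^(1/2) = (1/0.021) × 4.684 × 0.6950^(2/3) × 0.0080^(1/2) = 15.65 m³/s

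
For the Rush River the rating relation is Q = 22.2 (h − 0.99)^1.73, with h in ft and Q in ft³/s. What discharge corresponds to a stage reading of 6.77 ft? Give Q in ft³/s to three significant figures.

462 ft³/s

Q = 22.2 × (6.77 − 0.99)^1.73 = 22.2 × 5.78^1.73 = 461.8 ft³/s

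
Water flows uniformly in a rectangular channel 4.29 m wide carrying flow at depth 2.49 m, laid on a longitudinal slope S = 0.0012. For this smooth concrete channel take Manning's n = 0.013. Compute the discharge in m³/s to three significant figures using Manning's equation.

A = b·y = 4.29 × 2.49 = 10.68 m²
P = b + 2y = 4.29 + 2×2.49 = 9.270 m
R = A/P = 10.68/9.270 = 1.152 m
Q = (1/n)·A·R^(2/3)·S^(1/2) = (1/0.013) × 10.68 × 1.152^(2/3) × 0.0012^(1/2) = 31.29 m³/s

31.3 m³/s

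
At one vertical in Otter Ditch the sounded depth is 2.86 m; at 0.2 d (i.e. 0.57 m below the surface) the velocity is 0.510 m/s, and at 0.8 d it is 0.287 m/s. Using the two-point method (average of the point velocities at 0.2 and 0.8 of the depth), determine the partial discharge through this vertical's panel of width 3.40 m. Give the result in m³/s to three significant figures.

v̄ = (0.510 + 0.287) / 2 = 0.3985 m/s
q = v̄ × d × w = 0.3985 × 2.86 × 3.40 = 3.875 m³/s

3.88 m³/s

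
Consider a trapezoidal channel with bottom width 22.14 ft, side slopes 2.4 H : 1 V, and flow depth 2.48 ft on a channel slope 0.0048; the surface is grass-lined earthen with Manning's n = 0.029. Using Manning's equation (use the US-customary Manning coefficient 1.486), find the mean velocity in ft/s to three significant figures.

5.61 ft/s

A = (b + z·y)·y = (22.14 + 2.4×2.48)×2.48 = 69.67 ft²
P = b + 2y√(1+z²) = 22.14 + 2×2.48×√(1+2.4²) = 35.04 ft
R = A/P = 69.67/35.04 = 1.988 ft
Q = (1.486/n)·A·R^(2/3)·S^(1/2) = (1.486/0.029) × 69.67 × 1.988^(2/3) × 0.0048^(1/2) = 391.1 ft³/s
V = Q/A = 391.1/69.67 = 5.614 ft/s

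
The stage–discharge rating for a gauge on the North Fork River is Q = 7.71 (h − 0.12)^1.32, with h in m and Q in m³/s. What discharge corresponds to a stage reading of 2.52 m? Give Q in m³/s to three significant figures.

24.5 m³/s

Q = 7.71 × (2.52 − 0.12)^1.32 = 7.71 × 2.4^1.32 = 24.49 m³/s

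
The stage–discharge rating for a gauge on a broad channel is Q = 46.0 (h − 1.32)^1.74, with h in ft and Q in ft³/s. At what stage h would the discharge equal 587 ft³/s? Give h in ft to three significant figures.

5.64 ft

h − h₀ = (Q/C)^(1/b) = (587/46.0)^(1/1.74) = 4.321 ft
h = 1.32 + 4.321 = 5.641 ft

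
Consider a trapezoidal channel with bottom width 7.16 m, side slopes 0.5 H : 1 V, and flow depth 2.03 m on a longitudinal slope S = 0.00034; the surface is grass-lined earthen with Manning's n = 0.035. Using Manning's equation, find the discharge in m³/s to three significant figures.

A = (b + z·y)·y = (7.16 + 0.5×2.03)×2.03 = 16.60 m²
P = b + 2y√(1+z²) = 7.16 + 2×2.03×√(1+0.5²) = 11.70 m
R = A/P = 16.60/11.70 = 1.418 m
Q = (1/n)·A·R^(2/3)·S^(1/2) = (1/0.035) × 16.60 × 1.418^(2/3) × 0.00034^(1/2) = 11.04 m³/s

11.0 m³/s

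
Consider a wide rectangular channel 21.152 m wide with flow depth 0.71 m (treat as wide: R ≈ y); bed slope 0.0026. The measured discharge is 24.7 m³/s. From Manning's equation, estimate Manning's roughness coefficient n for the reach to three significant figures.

A = b·y = 21.152 × 0.71 = 15.02 m²
Wide channel: R ≈ y = 0.71 m
n = (1/Q)·A·R^(2/3)·S^(1/2) = (1/24.7) × 15.02 × 0.7959 × 0.05099 = 0.02467

0.0247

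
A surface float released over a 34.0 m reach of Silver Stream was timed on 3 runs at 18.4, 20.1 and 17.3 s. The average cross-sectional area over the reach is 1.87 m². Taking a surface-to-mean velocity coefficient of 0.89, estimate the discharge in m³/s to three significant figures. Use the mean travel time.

t̄ = (18.4 + 20.1 + 17.3) / 3 = 18.6 s
v_surface = L / t̄ = 34.0 / 18.6 = 1.828 m/s
v_mean = 0.89 × 1.828 = 1.627 m/s
Q = A × v_mean = 1.87 × 1.627 = 3.042 m³/s

3.04 m³/s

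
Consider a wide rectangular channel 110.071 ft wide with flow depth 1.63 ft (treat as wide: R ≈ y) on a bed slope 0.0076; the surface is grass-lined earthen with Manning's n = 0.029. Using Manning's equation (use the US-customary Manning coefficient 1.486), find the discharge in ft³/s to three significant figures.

1110 ft³/s

A = b·y = 110.071 × 1.63 = 179.4 ft²
Wide channel: R ≈ y = 1.63 ft
Q = (1.486/n)·A·R^(2/3)·S^(1/2) = (1.486/0.029) × 179.4 × 1.630^(2/3) × 0.0076^(1/2) = 1110 ft³/s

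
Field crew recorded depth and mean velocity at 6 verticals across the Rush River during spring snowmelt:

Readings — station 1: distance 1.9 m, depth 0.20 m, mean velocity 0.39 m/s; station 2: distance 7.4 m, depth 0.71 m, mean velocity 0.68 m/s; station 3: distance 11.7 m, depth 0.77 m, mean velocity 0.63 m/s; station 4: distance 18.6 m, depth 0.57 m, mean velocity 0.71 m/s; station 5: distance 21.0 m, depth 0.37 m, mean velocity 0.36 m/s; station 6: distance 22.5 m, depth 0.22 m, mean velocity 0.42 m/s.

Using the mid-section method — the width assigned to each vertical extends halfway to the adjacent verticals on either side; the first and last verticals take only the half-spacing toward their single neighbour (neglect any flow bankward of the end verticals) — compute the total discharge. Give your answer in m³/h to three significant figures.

27000 m³/h

w_1 = (7.4 − 1.9)/2 = 2.75 m; q_1 = 0.39 × 0.20 × 2.75 = 0.2145 m³/s
w_2 = (11.7 − 1.9)/2 = 4.9 m; q_2 = 0.68 × 0.71 × 4.9 = 2.366 m³/s
w_3 = (18.6 − 7.4)/2 = 5.6 m; q_3 = 0.63 × 0.77 × 5.6 = 2.717 m³/s
w_4 = (21.0 − 11.7)/2 = 4.65 m; q_4 = 0.71 × 0.57 × 4.65 = 1.882 m³/s
w_5 = (22.5 − 18.6)/2 = 1.95 m; q_5 = 0.36 × 0.37 × 1.95 = 0.2597 m³/s
w_6 = (22.5 − 21.0)/2 = 0.75 m; q_6 = 0.42 × 0.22 × 0.75 = 0.06930 m³/s
Q = Σ qᵢ = 7.508 m³/s
= 7.508 × 3600 = 27030 m³/h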